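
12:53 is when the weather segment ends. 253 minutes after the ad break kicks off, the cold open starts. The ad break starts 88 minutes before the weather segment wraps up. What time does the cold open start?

15:38

The ad break starts at 12:53 − 88 min = 11:25.
The cold open starts at 11:25 + 253 min = 15:38.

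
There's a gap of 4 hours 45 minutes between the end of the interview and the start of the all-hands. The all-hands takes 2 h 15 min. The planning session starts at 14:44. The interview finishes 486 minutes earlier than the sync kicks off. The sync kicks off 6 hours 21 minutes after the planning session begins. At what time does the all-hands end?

The sync starts at 14:44 + 381 min = 21:05.
The interview ends at 21:05 − 486 min = 12:59.
The all-hands starts at 12:59 + 285 min = 17:44.
The all-hands ends at 17:44 + 135 min = 19:59.

19:59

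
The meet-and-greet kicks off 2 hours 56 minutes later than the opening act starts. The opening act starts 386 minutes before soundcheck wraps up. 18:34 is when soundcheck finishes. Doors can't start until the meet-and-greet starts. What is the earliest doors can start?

The opening act starts at 18:34 − 386 min = 12:08.
The meet-and-greet starts at 12:08 + 176 min = 15:04.
Doors is bounded by the meet-and-greet, so the earliest it can start is 15:04.

15:04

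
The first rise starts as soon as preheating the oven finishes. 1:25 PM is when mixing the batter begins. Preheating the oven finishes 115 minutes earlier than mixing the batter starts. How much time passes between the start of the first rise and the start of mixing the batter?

Preheating the oven ends at 1:25 PM − 115 min = 11:30 AM.
So the first rise starts at 11:30 AM.
From 11:30 AM to 1:25 PM is 1 hour 55 minutes.

1 hour 55 minutes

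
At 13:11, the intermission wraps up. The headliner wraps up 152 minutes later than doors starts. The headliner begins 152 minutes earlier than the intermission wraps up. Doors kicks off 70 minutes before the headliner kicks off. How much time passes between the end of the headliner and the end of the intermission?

The headliner starts at 13:11 − 152 min = 10:39.
Doors starts at 10:39 − 70 min = 09:29.
The headliner ends at 09:29 + 152 min = 12:01.
From 12:01 to 13:11 is 1 hour 10 minutes.

1 hour 10 minutes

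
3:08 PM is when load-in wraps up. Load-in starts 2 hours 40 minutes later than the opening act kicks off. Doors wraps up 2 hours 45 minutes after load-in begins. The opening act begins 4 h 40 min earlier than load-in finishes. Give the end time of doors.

3:53 PM

The opening act starts at 3:08 PM − 280 min = 10:28 AM.
Load-in starts at 10:28 AM + 160 min = 1:08 PM.
Doors ends at 1:08 PM + 165 min = 3:53 PM.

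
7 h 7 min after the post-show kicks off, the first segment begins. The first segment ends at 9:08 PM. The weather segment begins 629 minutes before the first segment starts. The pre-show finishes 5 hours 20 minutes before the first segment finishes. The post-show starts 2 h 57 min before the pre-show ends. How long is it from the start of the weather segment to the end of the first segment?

The pre-show ends at 9:08 PM − 320 min = 3:48 PM.
The post-show starts at 3:48 PM − 177 min = 12:51 PM.
The first segment starts at 12:51 PM + 427 min = 7:58 PM.
The weather segment starts at 7:58 PM − 629 min = 9:29 AM.
From 9:29 AM to 9:08 PM is 11 h 39 min.

11 h 39 min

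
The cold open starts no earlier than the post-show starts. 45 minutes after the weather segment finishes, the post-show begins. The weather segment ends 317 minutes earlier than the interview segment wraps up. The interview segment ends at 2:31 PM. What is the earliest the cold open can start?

The weather segment ends at 2:31 PM − 317 min = 9:14 AM.
The post-show starts at 9:14 AM + 45 min = 9:59 AM.
The cold open is bounded by the post-show, so the earliest it can start is 9:59 AM.

9:59 AM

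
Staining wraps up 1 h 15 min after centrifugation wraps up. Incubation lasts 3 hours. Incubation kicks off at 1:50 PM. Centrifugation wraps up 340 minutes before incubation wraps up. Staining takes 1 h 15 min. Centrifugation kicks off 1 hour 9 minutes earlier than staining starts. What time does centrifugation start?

Incubation ends at 1:50 PM + 180 min = 4:50 PM.
Centrifugation ends at 4:50 PM − 340 min = 11:10 AM.
Staining ends at 11:10 AM + 75 min = 12:25 PM.
Staining starts at 12:25 PM − 75 min = 11:10 AM.
Centrifugation starts at 11:10 AM − 69 min = 10:01 AM.

10:01 AM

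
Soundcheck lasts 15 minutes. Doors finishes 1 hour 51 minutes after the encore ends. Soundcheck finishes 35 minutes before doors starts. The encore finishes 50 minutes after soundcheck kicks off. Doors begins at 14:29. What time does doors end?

Soundcheck ends at 14:29 − 35 min = 13:54.
Soundcheck starts at 13:54 − 15 min = 13:39.
The encore ends at 13:39 + 50 min = 14:29.
Doors ends at 14:29 + 111 min = 16:20.

16:20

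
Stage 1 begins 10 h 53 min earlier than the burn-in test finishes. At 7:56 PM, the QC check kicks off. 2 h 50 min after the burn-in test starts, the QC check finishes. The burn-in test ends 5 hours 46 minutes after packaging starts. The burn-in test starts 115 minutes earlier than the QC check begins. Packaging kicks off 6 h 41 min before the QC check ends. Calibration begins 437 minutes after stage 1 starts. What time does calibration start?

The burn-in test starts at 7:56 PM − 115 min = 6:01 PM.
The QC check ends at 6:01 PM + 170 min = 8:51 PM.
Packaging starts at 8:51 PM − 401 min = 2:10 PM.
The burn-in test ends at 2:10 PM + 346 min = 7:56 PM.
Stage 1 starts at 7:56 PM − 653 min = 9:03 AM.
Calibration starts at 9:03 AM + 437 min = 4:20 PM.

4:20 PM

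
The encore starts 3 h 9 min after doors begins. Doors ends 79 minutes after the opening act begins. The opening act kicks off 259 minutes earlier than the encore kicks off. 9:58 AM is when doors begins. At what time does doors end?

The encore starts at 9:58 AM + 189 min = 1:07 PM.
The opening act starts at 1:07 PM − 259 min = 8:48 AM.
Doors ends at 8:48 AM + 79 min = 10:07 AM.

10:07 AM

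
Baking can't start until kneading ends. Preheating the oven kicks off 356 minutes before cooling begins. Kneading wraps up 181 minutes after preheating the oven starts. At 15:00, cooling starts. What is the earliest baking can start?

Preheating the oven starts at 15:00 − 356 min = 09:04.
Kneading ends at 09:04 + 181 min = 12:05.
Baking is bounded by kneading, so the earliest it can start is 12:05.

12:05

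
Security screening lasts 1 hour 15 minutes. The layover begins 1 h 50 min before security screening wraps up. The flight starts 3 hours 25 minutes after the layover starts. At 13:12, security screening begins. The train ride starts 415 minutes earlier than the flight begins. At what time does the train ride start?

Security screening ends at 13:12 + 75 min = 14:27.
The layover starts at 14:27 − 110 min = 12:37.
The flight starts at 12:37 + 205 min = 16:02.
The train ride starts at 16:02 − 415 min = 09:07.

09:07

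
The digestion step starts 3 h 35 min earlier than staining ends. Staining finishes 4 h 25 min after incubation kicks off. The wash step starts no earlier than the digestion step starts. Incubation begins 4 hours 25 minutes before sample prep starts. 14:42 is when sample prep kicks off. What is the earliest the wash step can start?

11:07

Incubation starts at 14:42 − 265 min = 10:17.
Staining ends at 10:17 + 265 min = 14:42.
The digestion step starts at 14:42 − 215 min = 11:07.
The wash step is bounded by the digestion step, so the earliest it can start is 11:07.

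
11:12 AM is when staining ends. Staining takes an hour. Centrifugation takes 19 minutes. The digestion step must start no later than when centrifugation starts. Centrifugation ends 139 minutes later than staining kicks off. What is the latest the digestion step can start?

Staining starts at 11:12 AM − 60 min = 10:12 AM.
Centrifugation ends at 10:12 AM + 139 min = 12:31 PM.
Centrifugation starts at 12:31 PM − 19 min = 12:12 PM.
The digestion step is bounded by centrifugation, so the latest it can start is 12:12 PM.

12:12 PM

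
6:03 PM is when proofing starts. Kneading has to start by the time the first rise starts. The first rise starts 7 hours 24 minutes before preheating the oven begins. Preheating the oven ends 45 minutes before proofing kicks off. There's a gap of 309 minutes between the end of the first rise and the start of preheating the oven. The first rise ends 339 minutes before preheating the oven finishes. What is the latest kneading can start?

Preheating the oven ends at 6:03 PM − 45 min = 5:18 PM.
The first rise ends at 5:18 PM − 339 min = 11:39 AM.
Preheating the oven starts at 11:39 AM + 309 min = 4:48 PM.
The first rise starts at 4:48 PM − 444 min = 9:24 AM.
Kneading is bounded by the first rise, so the latest it can start is 9:24 AM.

9:24 AM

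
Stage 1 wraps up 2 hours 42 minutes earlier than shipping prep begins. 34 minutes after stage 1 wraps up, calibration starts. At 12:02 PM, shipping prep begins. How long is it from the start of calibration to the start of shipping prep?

Stage 1 ends at 12:02 PM − 162 min = 9:20 AM.
Calibration starts at 9:20 AM + 34 min = 9:54 AM.
From 9:54 AM to 12:02 PM is 2 h 8 min.

2 h 8 min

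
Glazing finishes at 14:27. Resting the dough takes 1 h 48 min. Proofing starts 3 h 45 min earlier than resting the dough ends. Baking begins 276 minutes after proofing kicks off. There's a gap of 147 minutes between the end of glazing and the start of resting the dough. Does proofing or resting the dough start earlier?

Resting the dough starts at 14:27 + 147 min = 16:54.
Resting the dough ends at 16:54 + 108 min = 18:42.
Proofing starts at 18:42 − 225 min = 14:57.
Proofing starts at 14:57 and resting the dough starts at 16:54, so proofing is first.

proofing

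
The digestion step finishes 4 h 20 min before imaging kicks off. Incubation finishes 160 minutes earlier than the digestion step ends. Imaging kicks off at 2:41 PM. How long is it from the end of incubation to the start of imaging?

7 hours

The digestion step ends at 2:41 PM − 260 min = 10:21 AM.
Incubation ends at 10:21 AM − 160 min = 7:41 AM.
From 7:41 AM to 2:41 PM is 7 hours.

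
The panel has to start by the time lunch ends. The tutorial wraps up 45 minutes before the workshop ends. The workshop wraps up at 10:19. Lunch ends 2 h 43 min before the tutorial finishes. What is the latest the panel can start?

The tutorial ends at 10:19 − 45 min = 09:34.
Lunch ends at 09:34 − 163 min = 06:51.
The panel is bounded by lunch, so the latest it can start is 06:51.

06:51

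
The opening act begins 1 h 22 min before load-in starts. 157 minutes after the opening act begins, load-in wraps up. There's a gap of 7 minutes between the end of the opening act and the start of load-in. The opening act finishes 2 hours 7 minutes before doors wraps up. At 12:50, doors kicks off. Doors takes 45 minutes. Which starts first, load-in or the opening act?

the opening act

Doors ends at 12:50 + 45 min = 13:35.
The opening act ends at 13:35 − 127 min = 11:28.
Load-in starts at 11:28 + 7 min = 11:35.
The opening act starts at 11:35 − 82 min = 10:13.
Load-in starts at 11:35 and the opening act starts at 10:13, so the opening act is first.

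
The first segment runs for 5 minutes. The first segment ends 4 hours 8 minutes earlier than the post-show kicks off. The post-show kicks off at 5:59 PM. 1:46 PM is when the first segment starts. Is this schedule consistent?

Yes

The first segment ends at 5:59 PM − 248 min = 1:51 PM.
The first segment starts at 1:51 PM − 5 min = 1:46 PM.
That matches the stated 1:46 PM, so the schedule is consistent.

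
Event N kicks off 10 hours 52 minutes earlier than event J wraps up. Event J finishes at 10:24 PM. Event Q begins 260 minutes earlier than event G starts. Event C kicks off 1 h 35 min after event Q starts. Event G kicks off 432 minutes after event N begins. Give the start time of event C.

3:59 PM

Event N starts at 10:24 PM − 652 min = 11:32 AM.
Event G starts at 11:32 AM + 432 min = 6:44 PM.
Event Q starts at 6:44 PM − 260 min = 2:24 PM.
Event C starts at 2:24 PM + 95 min = 3:59 PM.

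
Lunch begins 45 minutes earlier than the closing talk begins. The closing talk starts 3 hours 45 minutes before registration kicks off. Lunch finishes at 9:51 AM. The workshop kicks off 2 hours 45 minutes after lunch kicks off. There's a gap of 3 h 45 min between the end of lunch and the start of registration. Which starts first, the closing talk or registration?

the closing talk

Registration starts at 9:51 AM + 225 min = 1:36 PM.
The closing talk starts at 1:36 PM − 225 min = 9:51 AM.
The closing talk starts at 9:51 AM and registration starts at 1:36 PM, so the closing talk is first.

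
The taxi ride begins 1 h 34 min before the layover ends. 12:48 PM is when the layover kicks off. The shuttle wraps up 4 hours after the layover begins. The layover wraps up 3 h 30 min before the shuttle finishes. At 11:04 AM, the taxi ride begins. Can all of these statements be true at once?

The shuttle ends at 12:48 PM + 240 min = 4:48 PM.
The layover ends at 4:48 PM − 210 min = 1:18 PM.
The taxi ride starts at 1:18 PM − 94 min = 11:44 AM.
But the taxi ride is also said to start at 11:04 AM — a 40-minute conflict.

No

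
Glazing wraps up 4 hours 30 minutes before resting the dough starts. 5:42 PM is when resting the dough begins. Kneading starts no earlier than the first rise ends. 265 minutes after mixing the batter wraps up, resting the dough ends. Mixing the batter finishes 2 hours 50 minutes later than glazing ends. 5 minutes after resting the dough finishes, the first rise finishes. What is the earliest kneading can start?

Glazing ends at 5:42 PM − 270 min = 1:12 PM.
Mixing the batter ends at 1:12 PM + 170 min = 4:02 PM.
Resting the dough ends at 4:02 PM + 265 min = 8:27 PM.
The first rise ends at 8:27 PM + 5 min = 8:32 PM.
Kneading is bounded by the first rise, so the earliest it can start is 8:32 PM.

8:32 PM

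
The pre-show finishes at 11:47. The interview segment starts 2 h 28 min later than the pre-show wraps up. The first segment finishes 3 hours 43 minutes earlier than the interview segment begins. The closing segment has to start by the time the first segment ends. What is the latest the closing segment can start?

The interview segment starts at 11:47 + 148 min = 14:15.
The first segment ends at 14:15 − 223 min = 10:32.
The closing segment is bounded by the first segment, so the latest it can start is 10:32.

10:32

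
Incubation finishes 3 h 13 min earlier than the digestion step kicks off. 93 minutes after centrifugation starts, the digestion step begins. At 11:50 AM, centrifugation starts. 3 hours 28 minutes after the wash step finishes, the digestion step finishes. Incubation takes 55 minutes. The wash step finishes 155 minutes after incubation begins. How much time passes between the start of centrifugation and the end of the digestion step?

3 h 28 min

The digestion step starts at 11:50 AM + 93 min = 1:23 PM.
Incubation ends at 1:23 PM − 193 min = 10:10 AM.
Incubation starts at 10:10 AM − 55 min = 9:15 AM.
The wash step ends at 9:15 AM + 155 min = 11:50 AM.
The digestion step ends at 11:50 AM + 208 min = 3:18 PM.
From 11:50 AM to 3:18 PM is 3 h 28 min.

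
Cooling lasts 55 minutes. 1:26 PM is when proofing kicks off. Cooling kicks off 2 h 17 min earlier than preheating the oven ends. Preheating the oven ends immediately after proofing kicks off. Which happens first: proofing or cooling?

Preheating the oven ends at 1:26 PM.
Cooling starts at 1:26 PM − 137 min = 11:09 AM.
Proofing starts at 1:26 PM and cooling starts at 11:09 AM, so cooling is first.

cooling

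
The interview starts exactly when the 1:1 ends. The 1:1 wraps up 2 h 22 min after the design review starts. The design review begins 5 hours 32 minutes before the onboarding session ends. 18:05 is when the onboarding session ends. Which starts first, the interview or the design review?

The design review starts at 18:05 − 332 min = 12:33.
The 1:1 ends at 12:33 + 142 min = 14:55.
So the interview starts at 14:55.
The interview starts at 14:55 and the design review starts at 12:33, so the design review is first.

the design review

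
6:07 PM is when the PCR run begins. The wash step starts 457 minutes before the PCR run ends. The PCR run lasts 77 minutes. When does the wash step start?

The PCR run ends at 6:07 PM + 77 min = 7:24 PM.
The wash step starts at 7:24 PM − 457 min = 11:47 AM.

11:47 AM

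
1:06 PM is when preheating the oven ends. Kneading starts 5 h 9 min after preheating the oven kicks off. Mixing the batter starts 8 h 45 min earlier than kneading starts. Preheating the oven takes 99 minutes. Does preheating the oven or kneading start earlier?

preheating the oven

Preheating the oven starts at 1:06 PM − 99 min = 11:27 AM.
Kneading starts at 11:27 AM + 309 min = 4:36 PM.
Preheating the oven starts at 11:27 AM and kneading starts at 4:36 PM, so preheating the oven is first.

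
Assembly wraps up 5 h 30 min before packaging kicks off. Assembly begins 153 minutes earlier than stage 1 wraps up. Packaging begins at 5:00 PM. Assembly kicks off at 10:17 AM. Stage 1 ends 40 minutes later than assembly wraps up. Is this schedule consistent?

No

Assembly ends at 5:00 PM − 330 min = 11:30 AM.
Stage 1 ends at 11:30 AM + 40 min = 12:10 PM.
Assembly starts at 12:10 PM − 153 min = 9:37 AM.
But assembly is also said to start at 10:17 AM — a 40-minute conflict.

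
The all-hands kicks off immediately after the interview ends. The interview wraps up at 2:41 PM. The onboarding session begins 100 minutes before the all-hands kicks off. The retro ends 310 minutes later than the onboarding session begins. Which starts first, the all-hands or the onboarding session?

The all-hands starts at 2:41 PM.
The onboarding session starts at 2:41 PM − 100 min = 1:01 PM.
The all-hands starts at 2:41 PM and the onboarding session starts at 1:01 PM, so the onboarding session is first.

the onboarding session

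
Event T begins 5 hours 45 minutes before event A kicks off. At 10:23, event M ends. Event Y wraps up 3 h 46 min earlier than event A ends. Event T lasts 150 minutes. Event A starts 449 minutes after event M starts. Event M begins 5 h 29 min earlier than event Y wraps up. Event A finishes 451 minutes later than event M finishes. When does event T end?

12:53

Event A ends at 10:23 + 451 min = 17:54.
Event Y ends at 17:54 − 226 min = 14:08.
Event M starts at 14:08 − 329 min = 08:39.
Event A starts at 08:39 + 449 min = 16:08.
Event T starts at 16:08 − 345 min = 10:23.
Event T ends at 10:23 + 150 min = 12:53.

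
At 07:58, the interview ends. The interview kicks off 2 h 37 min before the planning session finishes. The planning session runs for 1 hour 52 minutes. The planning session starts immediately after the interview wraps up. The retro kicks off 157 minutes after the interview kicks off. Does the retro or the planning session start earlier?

the planning session

The planning session starts at 07:58.
The planning session ends at 07:58 + 112 min = 09:50.
The interview starts at 09:50 − 157 min = 07:13.
The retro starts at 07:13 + 157 min = 09:50.
The retro starts at 09:50 and the planning session starts at 07:58, so the planning session is first.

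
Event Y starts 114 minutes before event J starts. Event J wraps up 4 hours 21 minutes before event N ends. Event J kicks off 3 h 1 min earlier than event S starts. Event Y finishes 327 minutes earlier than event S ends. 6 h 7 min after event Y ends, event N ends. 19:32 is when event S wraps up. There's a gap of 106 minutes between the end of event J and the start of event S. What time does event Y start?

Event Y ends at 19:32 − 327 min = 14:05.
Event N ends at 14:05 + 367 min = 20:12.
Event J ends at 20:12 − 261 min = 15:51.
Event S starts at 15:51 + 106 min = 17:37.
Event J starts at 17:37 − 181 min = 14:36.
Event Y starts at 14:36 − 114 min = 12:42.

12:42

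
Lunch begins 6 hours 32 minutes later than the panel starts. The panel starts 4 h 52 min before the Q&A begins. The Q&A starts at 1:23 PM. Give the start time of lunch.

The panel starts at 1:23 PM − 292 min = 8:31 AM.
Lunch starts at 8:31 AM + 392 min = 3:03 PM.

3:03 PM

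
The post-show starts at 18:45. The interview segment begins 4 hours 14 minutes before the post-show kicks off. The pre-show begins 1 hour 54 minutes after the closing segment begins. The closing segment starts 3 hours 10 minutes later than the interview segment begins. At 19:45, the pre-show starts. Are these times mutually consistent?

No

The interview segment starts at 18:45 − 254 min = 14:31.
The closing segment starts at 14:31 + 190 min = 17:41.
The pre-show starts at 17:41 + 114 min = 19:35.
But the pre-show is also said to start at 19:45 — a 10-minute conflict.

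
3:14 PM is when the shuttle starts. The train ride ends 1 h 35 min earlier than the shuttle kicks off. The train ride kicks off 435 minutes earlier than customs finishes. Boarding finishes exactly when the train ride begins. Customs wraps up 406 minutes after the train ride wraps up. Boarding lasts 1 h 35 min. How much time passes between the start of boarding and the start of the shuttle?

3 h 39 min

The train ride ends at 3:14 PM − 95 min = 1:39 PM.
Customs ends at 1:39 PM + 406 min = 8:25 PM.
The train ride starts at 8:25 PM − 435 min = 1:10 PM.
So boarding ends at 1:10 PM.
Boarding starts at 1:10 PM − 95 min = 11:35 AM.
From 11:35 AM to 3:14 PM is 3 h 39 min.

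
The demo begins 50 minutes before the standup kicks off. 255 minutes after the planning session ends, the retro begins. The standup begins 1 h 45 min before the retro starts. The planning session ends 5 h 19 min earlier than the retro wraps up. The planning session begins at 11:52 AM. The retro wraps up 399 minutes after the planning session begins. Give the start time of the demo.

2:52 PM

The retro ends at 11:52 AM + 399 min = 6:31 PM.
The planning session ends at 6:31 PM − 319 min = 1:12 PM.
The retro starts at 1:12 PM + 255 min = 5:27 PM.
The standup starts at 5:27 PM − 105 min = 3:42 PM.
The demo starts at 3:42 PM − 50 min = 2:52 PM.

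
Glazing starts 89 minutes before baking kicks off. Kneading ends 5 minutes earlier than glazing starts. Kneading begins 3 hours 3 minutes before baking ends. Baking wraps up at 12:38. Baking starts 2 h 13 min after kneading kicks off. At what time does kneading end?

10:14

Kneading starts at 12:38 − 183 min = 09:35.
Baking starts at 09:35 + 133 min = 11:48.
Glazing starts at 11:48 − 89 min = 10:19.
Kneading ends at 10:19 − 5 min = 10:14.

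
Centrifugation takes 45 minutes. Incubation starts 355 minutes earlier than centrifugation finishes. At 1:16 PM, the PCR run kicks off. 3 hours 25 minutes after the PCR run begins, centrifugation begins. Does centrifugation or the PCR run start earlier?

the PCR run

Centrifugation starts at 1:16 PM + 205 min = 4:41 PM.
Centrifugation starts at 4:41 PM and the PCR run starts at 1:16 PM, so the PCR run is first.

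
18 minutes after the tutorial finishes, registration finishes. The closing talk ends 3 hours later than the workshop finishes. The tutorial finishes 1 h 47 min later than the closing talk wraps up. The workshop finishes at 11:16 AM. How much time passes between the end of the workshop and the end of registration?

The closing talk ends at 11:16 AM + 180 min = 2:16 PM.
The tutorial ends at 2:16 PM + 107 min = 4:03 PM.
Registration ends at 4:03 PM + 18 min = 4:21 PM.
From 11:16 AM to 4:21 PM is 305 minutes.

305 minutes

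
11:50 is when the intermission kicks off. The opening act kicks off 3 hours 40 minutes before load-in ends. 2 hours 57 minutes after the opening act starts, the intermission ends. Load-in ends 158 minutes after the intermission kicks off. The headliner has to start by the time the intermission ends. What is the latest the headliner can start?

13:45

Load-in ends at 11:50 + 158 min = 14:28.
The opening act starts at 14:28 − 220 min = 10:48.
The intermission ends at 10:48 + 177 min = 13:45.
The headliner is bounded by the intermission, so the latest it can start is 13:45.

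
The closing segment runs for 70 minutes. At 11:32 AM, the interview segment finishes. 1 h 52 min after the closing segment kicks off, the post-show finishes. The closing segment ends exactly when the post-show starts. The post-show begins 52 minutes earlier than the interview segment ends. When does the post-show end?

The post-show starts at 11:32 AM − 52 min = 10:40 AM.
So the closing segment ends at 10:40 AM.
The closing segment starts at 10:40 AM − 70 min = 9:30 AM.
The post-show ends at 9:30 AM + 112 min = 11:22 AM.

11:22 AM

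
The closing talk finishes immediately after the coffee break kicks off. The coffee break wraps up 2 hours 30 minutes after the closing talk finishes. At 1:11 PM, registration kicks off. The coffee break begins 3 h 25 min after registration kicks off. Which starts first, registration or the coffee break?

registration

The coffee break starts at 1:11 PM + 205 min = 4:36 PM.
Registration starts at 1:11 PM and the coffee break starts at 4:36 PM, so registration is first.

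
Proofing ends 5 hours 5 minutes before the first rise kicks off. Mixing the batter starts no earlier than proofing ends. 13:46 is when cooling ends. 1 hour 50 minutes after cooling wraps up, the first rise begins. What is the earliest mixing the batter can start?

The first rise starts at 13:46 + 110 min = 15:36.
Proofing ends at 15:36 − 305 min = 10:31.
Mixing the batter is bounded by proofing, so the earliest it can start is 10:31.

10:31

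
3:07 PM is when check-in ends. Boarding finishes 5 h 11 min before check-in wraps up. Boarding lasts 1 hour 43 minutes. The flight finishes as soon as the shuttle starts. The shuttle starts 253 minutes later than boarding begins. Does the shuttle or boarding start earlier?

Boarding ends at 3:07 PM − 311 min = 9:56 AM.
Boarding starts at 9:56 AM − 103 min = 8:13 AM.
The shuttle starts at 8:13 AM + 253 min = 12:26 PM.
The shuttle starts at 12:26 PM and boarding starts at 8:13 AM, so boarding is first.

boarding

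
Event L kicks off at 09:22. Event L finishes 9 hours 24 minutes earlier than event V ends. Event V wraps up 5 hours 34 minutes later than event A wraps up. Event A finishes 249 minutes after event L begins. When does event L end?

Event A ends at 09:22 + 249 min = 13:31.
Event V ends at 13:31 + 334 min = 19:05.
Event L ends at 19:05 − 564 min = 09:41.

09:41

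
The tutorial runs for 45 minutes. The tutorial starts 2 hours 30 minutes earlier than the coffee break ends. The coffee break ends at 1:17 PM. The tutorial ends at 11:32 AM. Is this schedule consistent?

Yes

The tutorial starts at 1:17 PM − 150 min = 10:47 AM.
The tutorial ends at 10:47 AM + 45 min = 11:32 AM.
That matches the stated 11:32 AM, so the schedule is consistent.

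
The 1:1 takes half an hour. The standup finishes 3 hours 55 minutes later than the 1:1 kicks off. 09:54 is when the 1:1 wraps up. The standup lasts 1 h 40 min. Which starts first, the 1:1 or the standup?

the 1:1

The 1:1 starts at 09:54 − 30 min = 09:24.
The standup ends at 09:24 + 235 min = 13:19.
The standup starts at 13:19 − 100 min = 11:39.
The 1:1 starts at 09:24 and the standup starts at 11:39, so the 1:1 is first.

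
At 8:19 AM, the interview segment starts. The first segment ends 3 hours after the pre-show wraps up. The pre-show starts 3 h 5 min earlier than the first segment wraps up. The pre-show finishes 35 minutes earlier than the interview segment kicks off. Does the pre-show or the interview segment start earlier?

the pre-show

The pre-show ends at 8:19 AM − 35 min = 7:44 AM.
The first segment ends at 7:44 AM + 180 min = 10:44 AM.
The pre-show starts at 10:44 AM − 185 min = 7:39 AM.
The pre-show starts at 7:39 AM and the interview segment starts at 8:19 AM, so the pre-show is first.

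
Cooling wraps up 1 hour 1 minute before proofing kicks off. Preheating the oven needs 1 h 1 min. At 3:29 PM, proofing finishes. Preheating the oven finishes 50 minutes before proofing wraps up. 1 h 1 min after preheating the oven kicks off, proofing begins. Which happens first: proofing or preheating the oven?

preheating the oven

Preheating the oven ends at 3:29 PM − 50 min = 2:39 PM.
Preheating the oven starts at 2:39 PM − 61 min = 1:38 PM.
Proofing starts at 1:38 PM + 61 min = 2:39 PM.
Proofing starts at 2:39 PM and preheating the oven starts at 1:38 PM, so preheating the oven is first.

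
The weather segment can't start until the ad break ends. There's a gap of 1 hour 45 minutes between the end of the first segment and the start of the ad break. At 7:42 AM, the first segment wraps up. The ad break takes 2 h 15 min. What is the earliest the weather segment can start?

11:42 AM

The ad break starts at 7:42 AM + 105 min = 9:27 AM.
The ad break ends at 9:27 AM + 135 min = 11:42 AM.
The weather segment is bounded by the ad break, so the earliest it can start is 11:42 AM.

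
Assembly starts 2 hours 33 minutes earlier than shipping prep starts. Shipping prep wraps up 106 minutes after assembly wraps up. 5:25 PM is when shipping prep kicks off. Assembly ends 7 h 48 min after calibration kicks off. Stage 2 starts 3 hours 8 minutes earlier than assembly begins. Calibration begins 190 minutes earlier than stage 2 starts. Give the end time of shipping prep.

Assembly starts at 5:25 PM − 153 min = 2:52 PM.
Stage 2 starts at 2:52 PM − 188 min = 11:44 AM.
Calibration starts at 11:44 AM − 190 min = 8:34 AM.
Assembly ends at 8:34 AM + 468 min = 4:22 PM.
Shipping prep ends at 4:22 PM + 106 min = 6:08 PM.

6:08 PM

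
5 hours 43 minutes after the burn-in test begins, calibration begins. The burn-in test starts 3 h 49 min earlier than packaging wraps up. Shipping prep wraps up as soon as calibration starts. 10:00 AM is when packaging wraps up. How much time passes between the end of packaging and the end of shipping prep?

1 h 54 min

The burn-in test starts at 10:00 AM − 229 min = 6:11 AM.
Calibration starts at 6:11 AM + 343 min = 11:54 AM.
So shipping prep ends at 11:54 AM.
From 10:00 AM to 11:54 AM is 1 h 54 min.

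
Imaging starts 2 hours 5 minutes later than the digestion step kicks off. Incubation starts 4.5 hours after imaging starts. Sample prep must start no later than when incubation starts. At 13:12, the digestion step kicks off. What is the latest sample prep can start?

Imaging starts at 13:12 + 125 min = 15:17.
Incubation starts at 15:17 + 270 min = 19:47.
Sample prep is bounded by incubation, so the latest it can start is 19:47.

19:47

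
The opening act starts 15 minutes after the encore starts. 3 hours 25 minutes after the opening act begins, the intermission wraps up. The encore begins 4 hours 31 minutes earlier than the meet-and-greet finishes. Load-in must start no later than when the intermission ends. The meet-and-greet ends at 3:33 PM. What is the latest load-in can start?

2:42 PM

The encore starts at 3:33 PM − 271 min = 11:02 AM.
The opening act starts at 11:02 AM + 15 min = 11:17 AM.
The intermission ends at 11:17 AM + 205 min = 2:42 PM.
Load-in is bounded by the intermission, so the latest it can start is 2:42 PM.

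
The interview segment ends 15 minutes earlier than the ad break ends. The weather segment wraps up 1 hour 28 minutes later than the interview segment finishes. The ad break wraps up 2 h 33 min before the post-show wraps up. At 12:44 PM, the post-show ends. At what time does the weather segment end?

11:24 AM

The ad break ends at 12:44 PM − 153 min = 10:11 AM.
The interview segment ends at 10:11 AM − 15 min = 9:56 AM.
The weather segment ends at 9:56 AM + 88 min = 11:24 AM.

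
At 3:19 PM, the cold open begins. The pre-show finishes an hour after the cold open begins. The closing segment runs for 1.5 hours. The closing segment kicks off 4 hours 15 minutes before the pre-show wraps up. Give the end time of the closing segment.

1:34 PM

The pre-show ends at 3:19 PM + 60 min = 4:19 PM.
The closing segment starts at 4:19 PM − 255 min = 12:04 PM.
The closing segment ends at 12:04 PM + 90 min = 1:34 PM.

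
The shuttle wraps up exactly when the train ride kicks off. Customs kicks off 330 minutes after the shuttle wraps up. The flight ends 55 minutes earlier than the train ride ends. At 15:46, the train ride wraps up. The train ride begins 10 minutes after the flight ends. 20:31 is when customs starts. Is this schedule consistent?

The flight ends at 15:46 − 55 min = 14:51.
The train ride starts at 14:51 + 10 min = 15:01.
So the shuttle ends at 15:01.
Customs starts at 15:01 + 330 min = 20:31.
That matches the stated 20:31, so the schedule is consistent.

Yes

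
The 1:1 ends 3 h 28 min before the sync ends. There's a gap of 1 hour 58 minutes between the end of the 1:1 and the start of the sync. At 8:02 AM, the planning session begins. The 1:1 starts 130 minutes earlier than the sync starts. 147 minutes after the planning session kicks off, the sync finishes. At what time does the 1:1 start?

6:49 AM

The sync ends at 8:02 AM + 147 min = 10:29 AM.
The 1:1 ends at 10:29 AM − 208 min = 7:01 AM.
The sync starts at 7:01 AM + 118 min = 8:59 AM.
The 1:1 starts at 8:59 AM − 130 min = 6:49 AM.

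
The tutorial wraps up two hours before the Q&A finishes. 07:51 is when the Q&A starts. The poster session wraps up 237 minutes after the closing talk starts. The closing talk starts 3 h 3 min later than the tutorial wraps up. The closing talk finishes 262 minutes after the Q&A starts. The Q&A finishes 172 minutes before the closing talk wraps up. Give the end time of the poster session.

14:21

The closing talk ends at 07:51 + 262 min = 12:13.
The Q&A ends at 12:13 − 172 min = 09:21.
The tutorial ends at 09:21 − 120 min = 07:21.
The closing talk starts at 07:21 + 183 min = 10:24.
The poster session ends at 10:24 + 237 min = 14:21.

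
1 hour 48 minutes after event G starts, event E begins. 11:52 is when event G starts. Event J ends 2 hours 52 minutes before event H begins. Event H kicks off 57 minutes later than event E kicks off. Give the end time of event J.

Event E starts at 11:52 + 108 min = 13:40.
Event H starts at 13:40 + 57 min = 14:37.
Event J ends at 14:37 − 172 min = 11:45.

11:45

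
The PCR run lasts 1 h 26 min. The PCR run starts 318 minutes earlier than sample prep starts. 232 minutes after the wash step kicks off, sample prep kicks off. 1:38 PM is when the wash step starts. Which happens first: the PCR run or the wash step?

the PCR run

Sample prep starts at 1:38 PM + 232 min = 5:30 PM.
The PCR run starts at 5:30 PM − 318 min = 12:12 PM.
The PCR run starts at 12:12 PM and the wash step starts at 1:38 PM, so the PCR run is first.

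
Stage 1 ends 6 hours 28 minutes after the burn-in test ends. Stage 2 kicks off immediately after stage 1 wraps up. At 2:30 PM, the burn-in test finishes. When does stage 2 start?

8:58 PM

Stage 1 ends at 2:30 PM + 388 min = 8:58 PM.
So stage 2 starts at 8:58 PM.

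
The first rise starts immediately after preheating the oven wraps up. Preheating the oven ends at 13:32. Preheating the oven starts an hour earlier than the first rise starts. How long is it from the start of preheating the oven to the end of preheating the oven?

1 hour

The first rise starts at 13:32.
Preheating the oven starts at 13:32 − 60 min = 12:32.
From 12:32 to 13:32 is 1 hour.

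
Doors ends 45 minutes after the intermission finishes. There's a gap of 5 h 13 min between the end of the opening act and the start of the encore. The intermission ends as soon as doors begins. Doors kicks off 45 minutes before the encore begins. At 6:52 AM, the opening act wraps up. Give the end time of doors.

12:05 PM

The encore starts at 6:52 AM + 313 min = 12:05 PM.
Doors starts at 12:05 PM − 45 min = 11:20 AM.
So the intermission ends at 11:20 AM.
Doors ends at 11:20 AM + 45 min = 12:05 PM.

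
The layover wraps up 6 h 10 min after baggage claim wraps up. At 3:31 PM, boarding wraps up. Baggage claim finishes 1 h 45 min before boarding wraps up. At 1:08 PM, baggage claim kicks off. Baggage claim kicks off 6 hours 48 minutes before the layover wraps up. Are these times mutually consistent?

Baggage claim ends at 3:31 PM − 105 min = 1:46 PM.
The layover ends at 1:46 PM + 370 min = 7:56 PM.
Baggage claim starts at 7:56 PM − 408 min = 1:08 PM.
That matches the stated 1:08 PM, so the schedule is consistent.

Yes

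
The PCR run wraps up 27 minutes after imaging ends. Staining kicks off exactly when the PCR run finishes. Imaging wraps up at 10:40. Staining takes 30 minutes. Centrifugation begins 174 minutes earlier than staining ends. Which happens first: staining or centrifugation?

centrifugation

The PCR run ends at 10:40 + 27 min = 11:07.
So staining starts at 11:07.
Staining ends at 11:07 + 30 min = 11:37.
Centrifugation starts at 11:37 − 174 min = 08:43.
Staining starts at 11:07 and centrifugation starts at 08:43, so centrifugation is first.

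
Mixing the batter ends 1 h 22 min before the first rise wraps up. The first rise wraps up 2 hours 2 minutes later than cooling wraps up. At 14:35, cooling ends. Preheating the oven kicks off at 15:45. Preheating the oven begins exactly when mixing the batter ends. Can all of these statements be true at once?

No

The first rise ends at 14:35 + 122 min = 16:37.
Mixing the batter ends at 16:37 − 82 min = 15:15.
So preheating the oven starts at 15:15.
But preheating the oven is also said to start at 15:45 — a 30-minute conflict.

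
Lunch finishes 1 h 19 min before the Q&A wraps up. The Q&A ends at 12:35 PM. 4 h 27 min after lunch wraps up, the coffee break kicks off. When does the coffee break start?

Lunch ends at 12:35 PM − 79 min = 11:16 AM.
The coffee break starts at 11:16 AM + 267 min = 3:43 PM.

3:43 PM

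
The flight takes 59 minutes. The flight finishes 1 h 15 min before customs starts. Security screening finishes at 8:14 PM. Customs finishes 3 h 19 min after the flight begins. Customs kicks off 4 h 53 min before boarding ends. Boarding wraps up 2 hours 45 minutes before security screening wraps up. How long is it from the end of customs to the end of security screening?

6 h 33 min

Boarding ends at 8:14 PM − 165 min = 5:29 PM.
Customs starts at 5:29 PM − 293 min = 12:36 PM.
The flight ends at 12:36 PM − 75 min = 11:21 AM.
The flight starts at 11:21 AM − 59 min = 10:22 AM.
Customs ends at 10:22 AM + 199 min = 1:41 PM.
From 1:41 PM to 8:14 PM is 6 h 33 min.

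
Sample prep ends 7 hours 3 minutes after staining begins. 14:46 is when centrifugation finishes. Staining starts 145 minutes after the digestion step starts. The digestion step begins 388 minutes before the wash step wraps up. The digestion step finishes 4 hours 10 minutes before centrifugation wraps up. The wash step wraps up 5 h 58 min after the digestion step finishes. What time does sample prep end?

The digestion step ends at 14:46 − 250 min = 10:36.
The wash step ends at 10:36 + 358 min = 16:34.
The digestion step starts at 16:34 − 388 min = 10:06.
Staining starts at 10:06 + 145 min = 12:31.
Sample prep ends at 12:31 + 423 min = 19:34.

19:34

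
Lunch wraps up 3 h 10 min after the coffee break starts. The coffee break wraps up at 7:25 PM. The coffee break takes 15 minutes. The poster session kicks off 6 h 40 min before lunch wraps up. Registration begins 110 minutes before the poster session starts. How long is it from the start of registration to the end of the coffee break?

The coffee break starts at 7:25 PM − 15 min = 7:10 PM.
Lunch ends at 7:10 PM + 190 min = 10:20 PM.
The poster session starts at 10:20 PM − 400 min = 3:40 PM.
Registration starts at 3:40 PM − 110 min = 1:50 PM.
From 1:50 PM to 7:25 PM is 5 hours 35 minutes.

5 hours 35 minutes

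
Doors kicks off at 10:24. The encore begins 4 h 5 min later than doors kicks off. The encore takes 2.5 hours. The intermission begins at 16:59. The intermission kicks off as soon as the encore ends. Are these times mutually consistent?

Yes

The encore starts at 10:24 + 245 min = 14:29.
The encore ends at 14:29 + 150 min = 16:59.
So the intermission starts at 16:59.
That matches the stated 16:59, so the schedule is consistent.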